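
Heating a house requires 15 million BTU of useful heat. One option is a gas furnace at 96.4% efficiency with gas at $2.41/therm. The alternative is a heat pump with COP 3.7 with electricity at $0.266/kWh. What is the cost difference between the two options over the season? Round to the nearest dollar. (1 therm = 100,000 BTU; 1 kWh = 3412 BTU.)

Heat load = 15 × 10⁶ BTU = 15,000,000 BTU
Gas: input = 15,000,000 / 0.964 = 15,560,166 BTU = 155.6 therm → 155.6 × $2.41 = $375.00
Heat pump: 15,000,000 BTU / 3412 = 4,396 kWh heat; / 3.7 = 1,188 kWh in → × $0.266 = $316.05
Difference = |$375.00 − $316.05| = $58.95 ≈ $59

$59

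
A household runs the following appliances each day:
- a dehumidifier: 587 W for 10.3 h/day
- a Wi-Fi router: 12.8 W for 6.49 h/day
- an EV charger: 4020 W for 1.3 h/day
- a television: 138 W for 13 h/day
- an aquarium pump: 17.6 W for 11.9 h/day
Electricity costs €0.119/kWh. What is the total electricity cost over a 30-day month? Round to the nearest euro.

€48

dehumidifier: 587 W × 10.3 h × 30 d = 181,383 Wh = 181.4 kWh
Wi-Fi router: 12.8 W × 6.49 h × 30 d = 2,492 Wh = 2.492 kWh
EV charger: 4020 W × 1.3 h × 30 d = 156,780 Wh = 156.8 kWh
television: 138 W × 13 h × 30 d = 53,820 Wh = 53.82 kWh
aquarium pump: 17.6 W × 11.9 h × 30 d = 6,283 Wh = 6.283 kWh
Total energy = 181.4 + 2.492 + 156.8 + 53.82 + 6.283 = 400.8 kWh
Cost = 400.8 kWh × €0.119 = €47.69 ≈ €48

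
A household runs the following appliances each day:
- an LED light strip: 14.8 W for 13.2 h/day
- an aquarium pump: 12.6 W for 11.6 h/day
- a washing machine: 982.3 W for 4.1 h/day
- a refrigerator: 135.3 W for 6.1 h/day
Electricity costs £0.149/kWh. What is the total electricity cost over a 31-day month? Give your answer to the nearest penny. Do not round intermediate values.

£23.99

LED light strip: 14.8 W × 13.2 h × 31 d = 6,056 Wh = 6.056 kWh
aquarium pump: 12.6 W × 11.6 h × 31 d = 4,531 Wh = 4.531 kWh
washing machine: 982.3 W × 4.1 h × 31 d = 124,850 Wh = 124.9 kWh
refrigerator: 135.3 W × 6.1 h × 31 d = 25,585 Wh = 25.59 kWh
Total energy = 6.056 + 4.531 + 124.9 + 25.59 = 161 kWh
Cost = 161 kWh × £0.149 = £23.99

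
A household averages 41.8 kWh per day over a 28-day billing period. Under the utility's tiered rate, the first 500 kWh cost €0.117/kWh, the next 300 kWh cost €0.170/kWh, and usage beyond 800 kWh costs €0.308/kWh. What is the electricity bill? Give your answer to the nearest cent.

Usage = 41.8 kWh/day × 28 days = 1170.4 kWh
First 500 kWh × €0.117 = €58.50
Next 300 kWh × €0.170 = €51.00
Remaining 370.4 kWh × €0.308 = €114.08
Total = €223.58

€223.58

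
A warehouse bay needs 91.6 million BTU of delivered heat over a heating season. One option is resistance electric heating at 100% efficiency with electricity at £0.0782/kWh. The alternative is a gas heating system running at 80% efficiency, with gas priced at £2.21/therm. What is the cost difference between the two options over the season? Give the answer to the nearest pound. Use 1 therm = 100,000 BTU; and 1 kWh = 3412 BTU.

£431

Heat load = 91.6 × 10⁶ BTU = 91,600,000 BTU
Gas: input = 91,600,000 / 0.80 = 114,500,000 BTU = 1,145 therm → 1,145 × £2.21 = £2,530.45
Electric: 91,600,000 BTU / 3412 = 26,850 kWh → × £0.0782 = £2,099.39
Difference = |£2,530.45 − £2,099.39| = £431.06 ≈ £431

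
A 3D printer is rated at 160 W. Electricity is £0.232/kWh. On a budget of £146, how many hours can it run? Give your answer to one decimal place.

Energy budget = £146 / £0.232 per kWh = 629.3 kWh = 629,310 Wh
Runtime = 629,310 Wh / 160 W = 3,933 h

3933.2 h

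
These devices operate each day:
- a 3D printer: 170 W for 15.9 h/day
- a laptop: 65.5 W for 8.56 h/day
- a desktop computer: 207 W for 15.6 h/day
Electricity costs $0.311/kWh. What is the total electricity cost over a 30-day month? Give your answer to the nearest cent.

$60.58

3D printer: 170 W × 15.9 h × 30 d = 81,090 Wh = 81.09 kWh
laptop: 65.5 W × 8.56 h × 30 d = 16,820 Wh = 16.82 kWh
desktop computer: 207 W × 15.6 h × 30 d = 96,876 Wh = 96.88 kWh
Total energy = 81.09 + 16.82 + 96.88 = 194.8 kWh
Cost = 194.8 kWh × $0.311 = $60.58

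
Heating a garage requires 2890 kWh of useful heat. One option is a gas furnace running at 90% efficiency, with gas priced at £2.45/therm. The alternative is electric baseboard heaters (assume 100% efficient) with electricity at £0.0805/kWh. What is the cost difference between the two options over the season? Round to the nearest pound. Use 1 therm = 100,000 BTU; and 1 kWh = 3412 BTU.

Heat load = 2890 kWh × 3412 = 9,860,680 BTU
Gas: input = 9,860,680 / 0.90 = 10,956,311 BTU = 109.6 therm → 109.6 × £2.45 = £268.43
Electric: 9,860,680 BTU / 3412 = 2,890 kWh → × £0.0805 = £232.65
Difference = |£268.43 − £232.65| = £35.78 ≈ £36

£36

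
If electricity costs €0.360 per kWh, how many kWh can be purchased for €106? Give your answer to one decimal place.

€106 / €0.360 per kWh = 294.4 kWh

294.4 kWh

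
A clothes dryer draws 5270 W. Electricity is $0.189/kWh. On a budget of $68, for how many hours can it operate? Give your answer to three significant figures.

Energy budget = $68 / $0.189 per kWh = 359.8 kWh = 359,788 Wh
Runtime = 359,788 Wh / 5270 W = 68.27 h

68.3 h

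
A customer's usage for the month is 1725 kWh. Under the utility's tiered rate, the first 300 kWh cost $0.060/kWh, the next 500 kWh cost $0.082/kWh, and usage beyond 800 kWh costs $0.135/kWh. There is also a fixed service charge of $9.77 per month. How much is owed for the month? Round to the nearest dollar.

$194

First 300 kWh × $0.060 = $18.00
Next 500 kWh × $0.082 = $41.00
Remaining 925 kWh × $0.135 = $124.88
Energy charge = $183.88; + service $9.77 = $193.65 ≈ $194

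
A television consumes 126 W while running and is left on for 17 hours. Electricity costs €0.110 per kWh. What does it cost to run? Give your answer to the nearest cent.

€0.24

Energy = 126 W × 17 h = 2,142 Wh = 2.142 kWh
Cost = 2.142 kWh × €0.110/kWh = €0.24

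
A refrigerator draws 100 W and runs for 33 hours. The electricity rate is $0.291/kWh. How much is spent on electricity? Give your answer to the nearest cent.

Energy = 100 W × 33 h = 3,300 Wh = 3.3 kWh
Cost = 3.3 kWh × $0.291/kWh = $0.96

$0.96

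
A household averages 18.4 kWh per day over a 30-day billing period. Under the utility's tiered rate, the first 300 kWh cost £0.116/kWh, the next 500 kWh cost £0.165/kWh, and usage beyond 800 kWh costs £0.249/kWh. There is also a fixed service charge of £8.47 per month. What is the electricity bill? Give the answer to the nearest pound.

Usage = 18.4 kWh/day × 30 days = 552 kWh
First 300 kWh × £0.116 = £34.80
Next 252 kWh × £0.165 = £41.58
Remaining tier: 0 kWh (not reached)
Energy charge = £76.38; + service £8.47 = £84.85 ≈ £85

£85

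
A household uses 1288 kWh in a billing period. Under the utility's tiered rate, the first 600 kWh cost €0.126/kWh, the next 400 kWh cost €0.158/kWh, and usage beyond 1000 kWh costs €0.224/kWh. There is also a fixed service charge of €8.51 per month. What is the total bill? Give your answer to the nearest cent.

First 600 kWh × €0.126 = €75.60
Next 400 kWh × €0.158 = €63.20
Remaining 288 kWh × €0.224 = €64.51
Energy charge = €203.31; + service €8.51 = €211.82

€211.82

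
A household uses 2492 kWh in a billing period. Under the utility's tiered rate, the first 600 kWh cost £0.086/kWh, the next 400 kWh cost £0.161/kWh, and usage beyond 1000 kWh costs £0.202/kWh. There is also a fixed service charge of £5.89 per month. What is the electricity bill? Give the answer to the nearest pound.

£423

First 600 kWh × £0.086 = £51.60
Next 400 kWh × £0.161 = £64.40
Remaining 1492 kWh × £0.202 = £301.38
Energy charge = £417.38; + service £5.89 = £423.27 ≈ £423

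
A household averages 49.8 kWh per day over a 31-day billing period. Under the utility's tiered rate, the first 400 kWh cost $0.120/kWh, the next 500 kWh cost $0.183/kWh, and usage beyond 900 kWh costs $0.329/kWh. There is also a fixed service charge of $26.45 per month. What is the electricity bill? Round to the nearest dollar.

Usage = 49.8 kWh/day × 31 days = 1543.8 kWh
First 400 kWh × $0.120 = $48.00
Next 500 kWh × $0.183 = $91.50
Remaining 643.8 kWh × $0.329 = $211.81
Energy charge = $351.31; + service $26.45 = $377.76 ≈ $378

$378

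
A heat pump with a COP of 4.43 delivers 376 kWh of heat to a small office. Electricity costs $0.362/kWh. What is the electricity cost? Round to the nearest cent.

Electrical input = 376 kWh / 4.43 = 84.88 kWh
Cost = 84.88 × $0.362/kWh = $30.73

$30.73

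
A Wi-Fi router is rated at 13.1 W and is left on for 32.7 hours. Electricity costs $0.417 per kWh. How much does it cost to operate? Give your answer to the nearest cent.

$0.18

Energy = 13.1 W × 32.7 h = 428 Wh = 0.4284 kWh
Cost = 0.4284 kWh × $0.417/kWh = $0.18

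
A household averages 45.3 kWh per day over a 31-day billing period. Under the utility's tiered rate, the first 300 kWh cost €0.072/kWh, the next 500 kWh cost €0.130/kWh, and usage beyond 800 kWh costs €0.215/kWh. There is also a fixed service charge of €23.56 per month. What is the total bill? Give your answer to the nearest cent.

Usage = 45.3 kWh/day × 31 days = 1404.3 kWh
First 300 kWh × €0.072 = €21.60
Next 500 kWh × €0.130 = €65.00
Remaining 604.3 kWh × €0.215 = €129.92
Energy charge = €216.52; + service €23.56 = €240.08

€240.08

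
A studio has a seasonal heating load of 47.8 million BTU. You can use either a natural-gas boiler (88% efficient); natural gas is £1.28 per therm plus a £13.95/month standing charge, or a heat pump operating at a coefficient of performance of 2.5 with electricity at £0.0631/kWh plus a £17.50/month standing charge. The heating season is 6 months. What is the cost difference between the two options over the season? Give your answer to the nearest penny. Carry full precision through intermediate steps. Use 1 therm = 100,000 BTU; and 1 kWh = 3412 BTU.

£320.38

Heat load = 47.8 × 10⁶ BTU = 47,800,000 BTU
Gas: input = 47,800,000 / 0.88 = 54,318,182 BTU = 543.2 therm → 543.2 × £1.28 = £695.27; + 6 × £13.95 standing = £778.97
Heat pump: 47,800,000 BTU / 3412 = 14,010 kWh heat; / 2.5 = 5,604 kWh in → × £0.0631 = £353.60; + 6 × £17.50 standing = £458.60
Difference = |£778.97 − £458.60| = £320.38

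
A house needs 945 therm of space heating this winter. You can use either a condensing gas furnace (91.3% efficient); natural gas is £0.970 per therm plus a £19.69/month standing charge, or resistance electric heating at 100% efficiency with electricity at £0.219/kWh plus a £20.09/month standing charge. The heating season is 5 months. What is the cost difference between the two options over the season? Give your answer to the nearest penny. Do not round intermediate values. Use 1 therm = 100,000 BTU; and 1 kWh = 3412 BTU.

£5063.51

Heat load = 945 therm × 100,000 = 94,500,000 BTU
Gas: input = 94,500,000 / 0.913 = 103,504,929 BTU = 1,035 therm → 1,035 × £0.970 = £1,004.00; + 5 × £19.69 standing = £1,102.45
Electric: 94,500,000 BTU / 3412 = 27,700 kWh → × £0.219 = £6,065.50; + 5 × £20.09 standing = £6,165.95
Difference = |£1,102.45 − £6,165.95| = £5,063.51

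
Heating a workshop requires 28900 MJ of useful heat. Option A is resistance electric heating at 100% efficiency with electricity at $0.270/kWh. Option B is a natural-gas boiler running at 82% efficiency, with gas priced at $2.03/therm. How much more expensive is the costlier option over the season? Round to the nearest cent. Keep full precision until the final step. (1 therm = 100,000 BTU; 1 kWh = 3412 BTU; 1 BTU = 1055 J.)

Heat load = 28900 MJ = 28,900,000,000 J / 1055 = 27,393,365 BTU
Gas: input = 27,393,365 / 0.820 = 33,406,543 BTU = 334.1 therm → 334.1 × $2.03 = $678.15
Electric: 27,393,365 BTU / 3412 = 8,029 kWh → × $0.270 = $2,167.70
Difference = |$678.15 − $2,167.70| = $1,489.55

$1489.55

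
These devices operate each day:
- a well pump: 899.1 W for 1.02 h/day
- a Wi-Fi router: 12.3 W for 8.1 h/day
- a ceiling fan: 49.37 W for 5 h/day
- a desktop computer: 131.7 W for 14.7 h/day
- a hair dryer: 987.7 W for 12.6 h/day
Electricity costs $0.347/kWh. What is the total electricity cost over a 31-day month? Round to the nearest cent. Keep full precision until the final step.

well pump: 899.1 W × 1.02 h × 31 d = 28,430 Wh = 28.43 kWh
Wi-Fi router: 12.3 W × 8.1 h × 31 d = 3,089 Wh = 3.089 kWh
ceiling fan: 49.37 W × 5 h × 31 d = 7,652 Wh = 7.652 kWh
desktop computer: 131.7 W × 14.7 h × 31 d = 60,016 Wh = 60.02 kWh
hair dryer: 987.7 W × 12.6 h × 31 d = 385,796 Wh = 385.8 kWh
Total energy = 28.43 + 3.089 + 7.652 + 60.02 + 385.8 = 485 kWh
Cost = 485 kWh × $0.347 = $168.29

$168.29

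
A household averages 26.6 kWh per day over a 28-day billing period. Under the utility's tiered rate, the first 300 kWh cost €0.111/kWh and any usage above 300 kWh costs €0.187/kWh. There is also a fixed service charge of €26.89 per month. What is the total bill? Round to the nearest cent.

Usage = 26.6 kWh/day × 28 days = 744.8 kWh
First 300 kWh × €0.111 = €33.30
Remaining 444.8 kWh × €0.187 = €83.18
Energy charge = €116.48; + service €26.89 = €143.37

€143.37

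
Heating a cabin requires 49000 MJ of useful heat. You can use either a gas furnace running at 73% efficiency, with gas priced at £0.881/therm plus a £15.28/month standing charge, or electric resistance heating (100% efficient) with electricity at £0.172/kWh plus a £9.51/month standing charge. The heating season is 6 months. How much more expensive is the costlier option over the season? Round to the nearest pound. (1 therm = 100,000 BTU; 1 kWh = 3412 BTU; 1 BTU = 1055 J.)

£1746

Heat load = 49000 MJ = 49,000,000,000 J / 1055 = 46,445,498 BTU
Gas: input = 46,445,498 / 0.73 = 63,623,969 BTU = 636.2 therm → 636.2 × £0.881 = £560.53; + 6 × £15.28 standing = £652.21
Electric: 46,445,498 BTU / 3412 = 13,610 kWh → × £0.172 = £2,341.33; + 6 × £9.51 standing = £2,398.39
Difference = |£652.21 − £2,398.39| = £1,746.19 ≈ £1746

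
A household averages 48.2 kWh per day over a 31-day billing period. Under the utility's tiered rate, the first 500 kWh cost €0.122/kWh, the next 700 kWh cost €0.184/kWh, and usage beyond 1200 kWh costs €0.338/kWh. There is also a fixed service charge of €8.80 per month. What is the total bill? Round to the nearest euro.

Usage = 48.2 kWh/day × 31 days = 1494.2 kWh
First 500 kWh × €0.122 = €61.00
Next 700 kWh × €0.184 = €128.80
Remaining 294.2 kWh × €0.338 = €99.44
Energy charge = €289.24; + service €8.80 = €298.04 ≈ €298

€298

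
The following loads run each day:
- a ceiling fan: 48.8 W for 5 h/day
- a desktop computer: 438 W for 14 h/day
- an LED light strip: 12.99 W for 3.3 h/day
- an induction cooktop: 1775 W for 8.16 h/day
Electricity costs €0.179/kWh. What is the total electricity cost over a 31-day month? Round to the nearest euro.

€116

ceiling fan: 48.8 W × 5 h × 31 d = 7,564 Wh = 7.564 kWh
desktop computer: 438 W × 14 h × 31 d = 190,092 Wh = 190.1 kWh
LED light strip: 12.99 W × 3.3 h × 31 d = 1,329 Wh = 1.329 kWh
induction cooktop: 1775 W × 8.16 h × 31 d = 449,004 Wh = 449 kWh
Total energy = 7.564 + 190.1 + 1.329 + 449 = 648 kWh
Cost = 648 kWh × €0.179 = €115.99 ≈ €116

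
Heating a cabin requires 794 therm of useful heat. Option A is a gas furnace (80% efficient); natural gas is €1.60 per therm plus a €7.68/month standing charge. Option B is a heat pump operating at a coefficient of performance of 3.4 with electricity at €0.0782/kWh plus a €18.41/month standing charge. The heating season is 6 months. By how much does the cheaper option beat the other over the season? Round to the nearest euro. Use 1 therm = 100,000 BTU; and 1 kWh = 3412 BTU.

€988

Heat load = 794 therm × 100,000 = 79,400,000 BTU
Gas: input = 79,400,000 / 0.80 = 99,250,000 BTU = 992.5 therm → 992.5 × €1.60 = €1,588.00; + 6 × €7.68 standing = €1,634.08
Heat pump: 79,400,000 BTU / 3412 = 23,270 kWh heat; / 3.4 = 6,844 kWh in → × €0.0782 = €535.23; + 6 × €18.41 standing = €645.69
Difference = |€1,634.08 − €645.69| = €988.39 ≈ €988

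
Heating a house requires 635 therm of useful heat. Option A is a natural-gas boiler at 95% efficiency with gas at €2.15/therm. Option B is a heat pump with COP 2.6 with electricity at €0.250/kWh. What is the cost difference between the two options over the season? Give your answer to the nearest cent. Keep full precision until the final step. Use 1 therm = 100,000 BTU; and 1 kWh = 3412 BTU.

Heat load = 635 therm × 100,000 = 63,500,000 BTU
Gas: input = 63,500,000 / 0.95 = 66,842,105 BTU = 668.4 therm → 668.4 × €2.15 = €1,437.11
Heat pump: 63,500,000 BTU / 3412 = 18,610 kWh heat; / 2.6 = 7,158 kWh in → × €0.250 = €1,789.50
Difference = |€1,437.11 − €1,789.50| = €352.39

€352.39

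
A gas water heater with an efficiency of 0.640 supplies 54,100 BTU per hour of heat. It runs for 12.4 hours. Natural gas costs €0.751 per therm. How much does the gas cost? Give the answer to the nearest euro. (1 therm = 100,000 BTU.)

Heat delivered = 54,100 BTU/h × 12.4 h = 670,840 BTU
Gas input = 670,840 / 0.640 = 1,048,188 BTU
= 1,048,188 / 100,000 = 10.48 therm
Cost = 10.48 × €0.751/therm = €7.87 ≈ €8

€8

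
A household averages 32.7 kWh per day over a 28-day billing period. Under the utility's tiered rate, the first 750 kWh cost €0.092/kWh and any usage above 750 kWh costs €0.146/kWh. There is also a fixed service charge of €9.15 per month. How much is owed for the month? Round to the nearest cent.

Usage = 32.7 kWh/day × 28 days = 915.6 kWh
First 750 kWh × €0.092 = €69.00
Remaining 165.6 kWh × €0.146 = €24.18
Energy charge = €93.18; + service €9.15 = €102.33

€102.33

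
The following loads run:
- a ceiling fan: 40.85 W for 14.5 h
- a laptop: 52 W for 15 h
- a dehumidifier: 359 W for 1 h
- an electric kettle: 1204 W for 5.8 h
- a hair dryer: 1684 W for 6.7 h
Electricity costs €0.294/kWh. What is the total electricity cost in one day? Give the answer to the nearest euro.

ceiling fan: 40.85 W × 14.5 h = 592 Wh = 0.5923 kWh
laptop: 52 W × 15 h = 780 Wh = 0.78 kWh
dehumidifier: 359 W × 1 h = 359 Wh = 0.359 kWh
electric kettle: 1204 W × 5.8 h = 6,983 Wh = 6.983 kWh
hair dryer: 1684 W × 6.7 h = 11,283 Wh = 11.28 kWh
Total energy = 0.5923 + 0.78 + 0.359 + 6.983 + 11.28 = 20 kWh
Cost = 20 kWh × €0.294 = €5.88 ≈ €6

€6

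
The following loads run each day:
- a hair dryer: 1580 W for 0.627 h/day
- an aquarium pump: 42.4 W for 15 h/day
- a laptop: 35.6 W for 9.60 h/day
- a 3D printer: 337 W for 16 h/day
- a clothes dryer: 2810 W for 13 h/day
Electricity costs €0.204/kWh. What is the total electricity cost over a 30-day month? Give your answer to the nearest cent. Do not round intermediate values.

hair dryer: 1580 W × 0.627 h × 30 d = 29,720 Wh = 29.72 kWh
aquarium pump: 42.4 W × 15 h × 30 d = 19,080 Wh = 19.08 kWh
laptop: 35.6 W × 9.60 h × 30 d = 10,253 Wh = 10.25 kWh
3D printer: 337 W × 16 h × 30 d = 161,760 Wh = 161.8 kWh
clothes dryer: 2810 W × 13 h × 30 d = 1,095,900 Wh = 1,096 kWh
Total energy = 29.72 + 19.08 + 10.25 + 161.8 + 1,096 = 1,317 kWh
Cost = 1,317 kWh × €0.204 = €268.61

€268.61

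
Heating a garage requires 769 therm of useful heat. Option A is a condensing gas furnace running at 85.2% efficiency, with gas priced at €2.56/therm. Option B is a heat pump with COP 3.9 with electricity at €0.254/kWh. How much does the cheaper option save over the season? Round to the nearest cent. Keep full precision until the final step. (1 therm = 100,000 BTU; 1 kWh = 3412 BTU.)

Heat load = 769 therm × 100,000 = 76,900,000 BTU
Gas: input = 76,900,000 / 0.852 = 90,258,216 BTU = 902.6 therm → 902.6 × €2.56 = €2,310.61
Heat pump: 76,900,000 BTU / 3412 = 22,540 kWh heat; / 3.9 = 5,779 kWh in → × €0.254 = €1,467.87
Difference = |€2,310.61 − €1,467.87| = €842.74

€842.74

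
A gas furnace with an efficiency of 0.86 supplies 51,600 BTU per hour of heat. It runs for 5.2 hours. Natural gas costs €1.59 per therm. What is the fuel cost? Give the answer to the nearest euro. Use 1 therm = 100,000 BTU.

€5

Heat delivered = 51,600 BTU/h × 5.2 h = 268,320 BTU
Gas input = 268,320 / 0.86 = 312,000 BTU
= 312,000 / 100,000 = 3.12 therm
Cost = 3.12 × €1.59/therm = €4.96 ≈ €5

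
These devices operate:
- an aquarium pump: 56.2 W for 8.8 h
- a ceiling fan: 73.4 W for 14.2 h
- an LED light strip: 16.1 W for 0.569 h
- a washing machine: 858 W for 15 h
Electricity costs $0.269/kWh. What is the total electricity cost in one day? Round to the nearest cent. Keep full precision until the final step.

$3.88

aquarium pump: 56.2 W × 8.8 h = 495 Wh = 0.4946 kWh
ceiling fan: 73.4 W × 14.2 h = 1,042 Wh = 1.042 kWh
LED light strip: 16.1 W × 0.569 h = 9 Wh = 0.009161 kWh
washing machine: 858 W × 15 h = 12,870 Wh = 12.87 kWh
Total energy = 0.4946 + 1.042 + 0.009161 + 12.87 = 14.42 kWh
Cost = 14.42 kWh × $0.269 = $3.88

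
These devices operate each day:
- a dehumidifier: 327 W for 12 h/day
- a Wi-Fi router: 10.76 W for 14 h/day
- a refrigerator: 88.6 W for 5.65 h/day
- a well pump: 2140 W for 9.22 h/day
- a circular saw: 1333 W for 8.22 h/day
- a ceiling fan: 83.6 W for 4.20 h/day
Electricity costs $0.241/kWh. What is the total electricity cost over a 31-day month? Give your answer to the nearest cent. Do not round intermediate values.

dehumidifier: 327 W × 12 h × 31 d = 121,644 Wh = 121.6 kWh
Wi-Fi router: 10.76 W × 14 h × 31 d = 4,670 Wh = 4.67 kWh
refrigerator: 88.6 W × 5.65 h × 31 d = 15,518 Wh = 15.52 kWh
well pump: 2140 W × 9.22 h × 31 d = 611,655 Wh = 611.7 kWh
circular saw: 1333 W × 8.22 h × 31 d = 339,675 Wh = 339.7 kWh
ceiling fan: 83.6 W × 4.20 h × 31 d = 10,885 Wh = 10.88 kWh
Total energy = 121.6 + 4.67 + 15.52 + 611.7 + 339.7 + 10.88 = 1,104 kWh
Cost = 1,104 kWh × $0.241 = $266.08

$266.08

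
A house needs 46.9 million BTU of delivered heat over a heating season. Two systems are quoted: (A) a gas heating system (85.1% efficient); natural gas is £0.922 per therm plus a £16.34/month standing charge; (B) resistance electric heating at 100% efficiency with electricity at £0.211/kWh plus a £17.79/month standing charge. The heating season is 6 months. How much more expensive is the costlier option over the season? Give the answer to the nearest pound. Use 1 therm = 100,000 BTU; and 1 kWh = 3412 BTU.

£2401

Heat load = 46.9 × 10⁶ BTU = 46,900,000 BTU
Gas: input = 46,900,000 / 0.851 = 55,111,633 BTU = 551.1 therm → 551.1 × £0.922 = £508.13; + 6 × £16.34 standing = £606.17
Electric: 46,900,000 BTU / 3412 = 13,750 kWh → × £0.211 = £2,900.32; + 6 × £17.79 standing = £3,007.06
Difference = |£606.17 − £3,007.06| = £2,400.89 ≈ £2401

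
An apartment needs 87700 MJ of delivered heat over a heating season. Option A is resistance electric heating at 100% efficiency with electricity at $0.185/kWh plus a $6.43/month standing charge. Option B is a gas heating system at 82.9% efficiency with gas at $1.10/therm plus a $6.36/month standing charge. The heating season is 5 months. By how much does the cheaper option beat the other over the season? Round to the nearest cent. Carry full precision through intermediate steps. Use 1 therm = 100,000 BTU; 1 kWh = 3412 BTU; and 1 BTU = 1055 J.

Heat load = 87700 MJ = 87,700,000,000 J / 1055 = 83,127,962 BTU
Gas: input = 83,127,962 / 0.829 = 100,274,984 BTU = 1,003 therm → 1,003 × $1.10 = $1,103.02; + 5 × $6.36 standing = $1,134.82
Electric: 83,127,962 BTU / 3412 = 24,360 kWh → × $0.185 = $4,507.23; + 5 × $6.43 standing = $4,539.38
Difference = |$1,134.82 − $4,539.38| = $3,404.56

$3404.56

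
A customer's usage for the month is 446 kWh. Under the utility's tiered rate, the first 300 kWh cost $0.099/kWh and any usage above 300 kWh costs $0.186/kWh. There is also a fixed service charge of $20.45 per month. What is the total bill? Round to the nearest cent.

$77.31

First 300 kWh × $0.099 = $29.70
Remaining 146 kWh × $0.186 = $27.16
Energy charge = $56.86; + service $20.45 = $77.31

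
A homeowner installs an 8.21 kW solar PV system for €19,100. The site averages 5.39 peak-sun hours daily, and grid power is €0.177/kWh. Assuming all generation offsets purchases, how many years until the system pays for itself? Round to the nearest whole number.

7 years

Daily generation = 8.21 kW × 5.39 h = 44.25 kWh
Annual generation = 44.25 × 365 = 16152 kWh
Annual savings = 16152 × €0.177 = €2,858.89
Payback = €19,100 / €2,858.89 = 6.68 years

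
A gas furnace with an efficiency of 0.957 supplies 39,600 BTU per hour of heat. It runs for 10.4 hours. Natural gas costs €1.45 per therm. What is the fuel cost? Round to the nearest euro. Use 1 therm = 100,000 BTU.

Heat delivered = 39,600 BTU/h × 10.4 h = 411,840 BTU
Gas input = 411,840 / 0.957 = 430,345 BTU
= 430,345 / 100,000 = 4.303 therm
Cost = 4.303 × €1.45/therm = €6.24 ≈ €6

€6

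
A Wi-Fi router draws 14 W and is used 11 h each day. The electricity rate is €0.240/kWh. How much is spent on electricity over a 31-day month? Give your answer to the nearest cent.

Energy = 14 W × 11 h/day × 31 days = 4,774 Wh = 4.774 kWh
Cost = 4.774 kWh × €0.240/kWh = €1.15

€1.15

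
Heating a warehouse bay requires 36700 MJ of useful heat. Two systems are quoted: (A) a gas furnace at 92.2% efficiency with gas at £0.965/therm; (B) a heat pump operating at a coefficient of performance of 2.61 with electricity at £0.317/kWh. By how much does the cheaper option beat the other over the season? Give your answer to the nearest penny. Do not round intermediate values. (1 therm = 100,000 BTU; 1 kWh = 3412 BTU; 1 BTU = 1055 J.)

£874.20

Heat load = 36700 MJ = 36,700,000,000 J / 1055 = 34,786,730 BTU
Gas: input = 34,786,730 / 0.922 = 37,729,642 BTU = 377.3 therm → 377.3 × £0.965 = £364.09
Heat pump: 34,786,730 BTU / 3412 = 10,200 kWh heat; / 2.61 = 3,906 kWh in → × £0.317 = £1,238.29
Difference = |£364.09 − £1,238.29| = £874.20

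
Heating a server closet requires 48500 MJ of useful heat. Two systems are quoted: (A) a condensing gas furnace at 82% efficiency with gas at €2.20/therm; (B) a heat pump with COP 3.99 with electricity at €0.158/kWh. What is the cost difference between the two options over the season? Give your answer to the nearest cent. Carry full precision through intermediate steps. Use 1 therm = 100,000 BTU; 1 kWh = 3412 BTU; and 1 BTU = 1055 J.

€699.85

Heat load = 48500 MJ = 48,500,000,000 J / 1055 = 45,971,564 BTU
Gas: input = 45,971,564 / 0.82 = 56,062,883 BTU = 560.6 therm → 560.6 × €2.20 = €1,233.38
Heat pump: 45,971,564 BTU / 3412 = 13,470 kWh heat; / 3.99 = 3,377 kWh in → × €0.158 = €533.54
Difference = |€1,233.38 − €533.54| = €699.85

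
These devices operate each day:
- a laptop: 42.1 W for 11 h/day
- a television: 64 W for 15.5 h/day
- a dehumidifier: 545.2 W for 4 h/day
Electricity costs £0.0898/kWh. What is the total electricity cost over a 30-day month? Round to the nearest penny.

laptop: 42.1 W × 11 h × 30 d = 13,893 Wh = 13.89 kWh
television: 64 W × 15.5 h × 30 d = 29,760 Wh = 29.76 kWh
dehumidifier: 545.2 W × 4 h × 30 d = 65,424 Wh = 65.42 kWh
Total energy = 13.89 + 29.76 + 65.42 = 109.1 kWh
Cost = 109.1 kWh × £0.0898 = £9.80

£9.80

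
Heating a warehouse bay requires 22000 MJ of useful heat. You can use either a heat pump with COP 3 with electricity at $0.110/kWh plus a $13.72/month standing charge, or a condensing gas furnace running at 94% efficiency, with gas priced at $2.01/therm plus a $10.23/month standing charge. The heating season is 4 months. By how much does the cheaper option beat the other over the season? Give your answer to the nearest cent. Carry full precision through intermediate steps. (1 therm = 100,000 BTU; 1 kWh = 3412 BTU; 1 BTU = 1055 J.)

$207.85

Heat load = 22000 MJ = 22,000,000,000 J / 1055 = 20,853,081 BTU
Gas: input = 20,853,081 / 0.94 = 22,184,128 BTU = 221.8 therm → 221.8 × $2.01 = $445.90; + 4 × $10.23 standing = $486.82
Heat pump: 20,853,081 BTU / 3412 = 6,112 kWh heat; / 3 = 2,037 kWh in → × $0.110 = $224.10; + 4 × $13.72 standing = $278.98
Difference = |$486.82 − $278.98| = $207.85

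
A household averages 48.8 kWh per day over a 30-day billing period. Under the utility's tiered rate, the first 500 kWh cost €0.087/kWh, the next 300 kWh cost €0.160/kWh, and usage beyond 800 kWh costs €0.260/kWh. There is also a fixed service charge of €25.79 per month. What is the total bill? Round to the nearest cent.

Usage = 48.8 kWh/day × 30 days = 1464 kWh
First 500 kWh × €0.087 = €43.50
Next 300 kWh × €0.160 = €48.00
Remaining 664 kWh × €0.260 = €172.64
Energy charge = €264.14; + service €25.79 = €289.93

€289.93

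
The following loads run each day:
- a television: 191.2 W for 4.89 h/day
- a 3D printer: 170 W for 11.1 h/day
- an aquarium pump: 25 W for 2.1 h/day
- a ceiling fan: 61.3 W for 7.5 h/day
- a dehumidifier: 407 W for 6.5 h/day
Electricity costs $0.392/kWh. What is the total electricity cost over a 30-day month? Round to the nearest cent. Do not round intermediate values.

television: 191.2 W × 4.89 h × 30 d = 28,049 Wh = 28.05 kWh
3D printer: 170 W × 11.1 h × 30 d = 56,610 Wh = 56.61 kWh
aquarium pump: 25 W × 2.1 h × 30 d = 1,575 Wh = 1.575 kWh
ceiling fan: 61.3 W × 7.5 h × 30 d = 13,792 Wh = 13.79 kWh
dehumidifier: 407 W × 6.5 h × 30 d = 79,365 Wh = 79.36 kWh
Total energy = 28.05 + 56.61 + 1.575 + 13.79 + 79.36 = 179.4 kWh
Cost = 179.4 kWh × $0.392 = $70.32

$70.32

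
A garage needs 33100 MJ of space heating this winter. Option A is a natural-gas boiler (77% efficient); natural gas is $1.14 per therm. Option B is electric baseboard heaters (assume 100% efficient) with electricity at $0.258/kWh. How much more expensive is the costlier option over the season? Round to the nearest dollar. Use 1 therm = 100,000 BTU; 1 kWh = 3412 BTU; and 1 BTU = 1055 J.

Heat load = 33100 MJ = 33,100,000,000 J / 1055 = 31,374,408 BTU
Gas: input = 31,374,408 / 0.77 = 40,745,984 BTU = 407.5 therm → 407.5 × $1.14 = $464.50
Electric: 31,374,408 BTU / 3412 = 9,195 kWh → × $0.258 = $2,372.39
Difference = |$464.50 − $2,372.39| = $1,907.89 ≈ $1908

$1908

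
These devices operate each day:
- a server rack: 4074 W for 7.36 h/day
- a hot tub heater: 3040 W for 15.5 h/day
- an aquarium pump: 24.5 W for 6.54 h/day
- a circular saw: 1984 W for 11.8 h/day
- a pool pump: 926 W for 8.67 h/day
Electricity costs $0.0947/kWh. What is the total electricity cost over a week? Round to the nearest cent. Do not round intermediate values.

server rack: 4074 W × 7.36 h × 7 d = 209,892 Wh = 209.9 kWh
hot tub heater: 3040 W × 15.5 h × 7 d = 329,840 Wh = 329.8 kWh
aquarium pump: 24.5 W × 6.54 h × 7 d = 1,122 Wh = 1.122 kWh
circular saw: 1984 W × 11.8 h × 7 d = 163,878 Wh = 163.9 kWh
pool pump: 926 W × 8.67 h × 7 d = 56,199 Wh = 56.2 kWh
Total energy = 209.9 + 329.8 + 1.122 + 163.9 + 56.2 = 760.9 kWh
Cost = 760.9 kWh × $0.0947 = $72.06

$72.06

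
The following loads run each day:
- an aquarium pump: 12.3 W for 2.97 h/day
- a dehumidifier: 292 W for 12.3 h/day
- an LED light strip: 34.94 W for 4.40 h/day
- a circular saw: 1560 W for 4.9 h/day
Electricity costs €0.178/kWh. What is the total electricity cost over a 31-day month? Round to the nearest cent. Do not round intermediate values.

aquarium pump: 12.3 W × 2.97 h × 31 d = 1,132 Wh = 1.132 kWh
dehumidifier: 292 W × 12.3 h × 31 d = 111,340 Wh = 111.3 kWh
LED light strip: 34.94 W × 4.40 h × 31 d = 4,766 Wh = 4.766 kWh
circular saw: 1560 W × 4.9 h × 31 d = 236,964 Wh = 237 kWh
Total energy = 1.132 + 111.3 + 4.766 + 237 = 354.2 kWh
Cost = 354.2 kWh × €0.178 = €63.05

€63.05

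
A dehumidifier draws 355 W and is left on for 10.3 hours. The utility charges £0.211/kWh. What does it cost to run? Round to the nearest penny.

Energy = 355 W × 10.3 h = 3,657 Wh = 3.657 kWh
Cost = 3.657 kWh × £0.211/kWh = £0.77

£0.77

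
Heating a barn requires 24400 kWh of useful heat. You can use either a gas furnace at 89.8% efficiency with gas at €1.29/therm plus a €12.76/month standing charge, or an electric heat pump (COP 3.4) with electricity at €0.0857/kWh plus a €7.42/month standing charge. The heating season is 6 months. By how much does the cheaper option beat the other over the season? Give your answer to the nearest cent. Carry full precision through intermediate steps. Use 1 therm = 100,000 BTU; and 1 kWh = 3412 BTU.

€612.96

Heat load = 24400 kWh × 3412 = 83,252,800 BTU
Gas: input = 83,252,800 / 0.898 = 92,709,131 BTU = 927.1 therm → 927.1 × €1.29 = €1,195.95; + 6 × €12.76 standing = €1,272.51
Heat pump: 83,252,800 BTU / 3412 = 24,400 kWh heat; / 3.4 = 7,176 kWh in → × €0.0857 = €615.02; + 6 × €7.42 standing = €659.54
Difference = |€1,272.51 − €659.54| = €612.96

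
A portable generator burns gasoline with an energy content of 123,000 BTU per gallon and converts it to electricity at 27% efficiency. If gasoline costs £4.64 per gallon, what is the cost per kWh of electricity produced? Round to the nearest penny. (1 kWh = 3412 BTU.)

£0.48

Electrical output per gallon = 123,000 BTU × 0.27 / 3412 BTU/kWh = 9.733 kWh
Cost per kWh = £4.64 / 9.733 kWh = £0.477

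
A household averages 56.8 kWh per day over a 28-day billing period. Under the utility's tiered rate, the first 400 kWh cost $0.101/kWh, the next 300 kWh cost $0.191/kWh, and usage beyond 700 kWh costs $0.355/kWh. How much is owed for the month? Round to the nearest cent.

$413.79

Usage = 56.8 kWh/day × 28 days = 1590.4 kWh
First 400 kWh × $0.101 = $40.40
Next 300 kWh × $0.191 = $57.30
Remaining 890.4 kWh × $0.355 = $316.09
Total = $413.79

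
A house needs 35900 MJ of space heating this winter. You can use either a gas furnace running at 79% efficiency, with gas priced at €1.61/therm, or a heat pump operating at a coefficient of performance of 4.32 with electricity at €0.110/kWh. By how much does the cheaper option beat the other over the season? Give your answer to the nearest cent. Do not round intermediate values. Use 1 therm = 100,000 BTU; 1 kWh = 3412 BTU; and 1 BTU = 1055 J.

€439.54

Heat load = 35900 MJ = 35,900,000,000 J / 1055 = 34,028,436 BTU
Gas: input = 34,028,436 / 0.79 = 43,073,970 BTU = 430.7 therm → 430.7 × €1.61 = €693.49
Heat pump: 34,028,436 BTU / 3412 = 9,973 kWh heat; / 4.32 = 2,309 kWh in → × €0.110 = €253.95
Difference = |€693.49 − €253.95| = €439.54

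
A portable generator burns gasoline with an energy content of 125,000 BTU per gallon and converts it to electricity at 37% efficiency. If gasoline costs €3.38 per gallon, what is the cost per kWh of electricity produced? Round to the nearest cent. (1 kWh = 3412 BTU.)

Electrical output per gallon = 125,000 BTU × 0.37 / 3412 BTU/kWh = 13.56 kWh
Cost per kWh = €3.38 / 13.56 kWh = €0.249

€0.25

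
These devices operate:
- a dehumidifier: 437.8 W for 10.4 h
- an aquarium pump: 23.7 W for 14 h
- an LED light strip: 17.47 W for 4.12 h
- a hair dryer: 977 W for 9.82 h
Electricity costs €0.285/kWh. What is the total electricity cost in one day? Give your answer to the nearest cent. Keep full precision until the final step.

dehumidifier: 437.8 W × 10.4 h = 4,553 Wh = 4.553 kWh
aquarium pump: 23.7 W × 14 h = 332 Wh = 0.3318 kWh
LED light strip: 17.47 W × 4.12 h = 72 Wh = 0.07198 kWh
hair dryer: 977 W × 9.82 h = 9,594 Wh = 9.594 kWh
Total energy = 4.553 + 0.3318 + 0.07198 + 9.594 = 14.55 kWh
Cost = 14.55 kWh × €0.285 = €4.15

€4.15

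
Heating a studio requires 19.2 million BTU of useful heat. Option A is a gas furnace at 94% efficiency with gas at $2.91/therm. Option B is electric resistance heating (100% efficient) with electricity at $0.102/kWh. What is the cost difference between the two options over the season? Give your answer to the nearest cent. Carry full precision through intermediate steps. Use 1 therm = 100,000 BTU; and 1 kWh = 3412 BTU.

Heat load = 19.2 × 10⁶ BTU = 19,200,000 BTU
Gas: input = 19,200,000 / 0.940 = 20,425,532 BTU = 204.3 therm → 204.3 × $2.91 = $594.38
Electric: 19,200,000 BTU / 3412 = 5,627 kWh → × $0.102 = $573.97
Difference = |$594.38 − $573.97| = $20.41

$20.41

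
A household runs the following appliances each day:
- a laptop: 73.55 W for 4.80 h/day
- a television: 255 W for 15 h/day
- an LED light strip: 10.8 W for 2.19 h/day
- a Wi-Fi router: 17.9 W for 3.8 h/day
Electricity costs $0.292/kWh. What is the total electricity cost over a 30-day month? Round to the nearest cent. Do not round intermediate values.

$37.40

laptop: 73.55 W × 4.80 h × 30 d = 10,591 Wh = 10.59 kWh
television: 255 W × 15 h × 30 d = 114,750 Wh = 114.8 kWh
LED light strip: 10.8 W × 2.19 h × 30 d = 710 Wh = 0.7096 kWh
Wi-Fi router: 17.9 W × 3.8 h × 30 d = 2,041 Wh = 2.041 kWh
Total energy = 10.59 + 114.8 + 0.7096 + 2.041 = 128.1 kWh
Cost = 128.1 kWh × $0.292 = $37.40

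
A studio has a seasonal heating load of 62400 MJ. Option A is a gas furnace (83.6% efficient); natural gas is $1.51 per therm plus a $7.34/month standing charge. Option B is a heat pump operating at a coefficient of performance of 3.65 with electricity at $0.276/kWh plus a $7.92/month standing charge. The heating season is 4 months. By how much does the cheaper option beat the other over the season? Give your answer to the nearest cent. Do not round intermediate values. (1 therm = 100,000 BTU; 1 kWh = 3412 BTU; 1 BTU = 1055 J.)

Heat load = 62400 MJ = 62,400,000,000 J / 1055 = 59,146,919 BTU
Gas: input = 59,146,919 / 0.836 = 70,749,904 BTU = 707.5 therm → 707.5 × $1.51 = $1,068.32; + 4 × $7.34 standing = $1,097.68
Heat pump: 59,146,919 BTU / 3412 = 17,330 kWh heat; / 3.65 = 4,749 kWh in → × $0.276 = $1,310.81; + 4 × $7.92 standing = $1,342.49
Difference = |$1,097.68 − $1,342.49| = $244.81

$244.81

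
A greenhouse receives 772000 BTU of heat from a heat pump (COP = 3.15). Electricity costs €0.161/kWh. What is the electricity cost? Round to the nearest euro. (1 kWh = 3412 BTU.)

Heat delivered = 772,000 BTU / 3412 = 226.3 kWh
Electrical input = 226.3 kWh / 3.15 = 71.83 kWh
Cost = 71.83 × €0.161/kWh = €11.56 ≈ €12

€12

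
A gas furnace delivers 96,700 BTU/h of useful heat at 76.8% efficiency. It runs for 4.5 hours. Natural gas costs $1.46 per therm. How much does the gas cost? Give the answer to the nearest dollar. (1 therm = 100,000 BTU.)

$8

Heat delivered = 96,700 BTU/h × 4.5 h = 435,150 BTU
Gas input = 435,150 / 0.768 = 566,602 BTU
= 566,602 / 100,000 = 5.666 therm
Cost = 5.666 × $1.46/therm = $8.27 ≈ $8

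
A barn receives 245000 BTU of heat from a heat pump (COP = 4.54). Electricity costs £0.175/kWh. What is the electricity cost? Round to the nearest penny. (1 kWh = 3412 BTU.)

£2.77

Heat delivered = 245,000 BTU / 3412 = 71.81 kWh
Electrical input = 71.81 kWh / 4.54 = 15.82 kWh
Cost = 15.82 × £0.175/kWh = £2.77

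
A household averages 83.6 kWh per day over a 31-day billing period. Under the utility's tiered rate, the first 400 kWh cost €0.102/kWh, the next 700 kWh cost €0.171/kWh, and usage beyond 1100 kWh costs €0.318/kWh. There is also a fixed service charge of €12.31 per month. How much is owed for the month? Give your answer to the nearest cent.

€647.14

Usage = 83.6 kWh/day × 31 days = 2591.6 kWh
First 400 kWh × €0.102 = €40.80
Next 700 kWh × €0.171 = €119.70
Remaining 1491.6 kWh × €0.318 = €474.33
Energy charge = €634.83; + service €12.31 = €647.14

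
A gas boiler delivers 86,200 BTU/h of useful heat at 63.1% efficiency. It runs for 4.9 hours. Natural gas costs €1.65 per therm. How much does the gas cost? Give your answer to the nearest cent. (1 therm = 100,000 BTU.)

€11.04

Heat delivered = 86,200 BTU/h × 4.9 h = 422,380 BTU
Gas input = 422,380 / 0.631 = 669,382 BTU
= 669,382 / 100,000 = 6.694 therm
Cost = 6.694 × €1.65/therm = €11.04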